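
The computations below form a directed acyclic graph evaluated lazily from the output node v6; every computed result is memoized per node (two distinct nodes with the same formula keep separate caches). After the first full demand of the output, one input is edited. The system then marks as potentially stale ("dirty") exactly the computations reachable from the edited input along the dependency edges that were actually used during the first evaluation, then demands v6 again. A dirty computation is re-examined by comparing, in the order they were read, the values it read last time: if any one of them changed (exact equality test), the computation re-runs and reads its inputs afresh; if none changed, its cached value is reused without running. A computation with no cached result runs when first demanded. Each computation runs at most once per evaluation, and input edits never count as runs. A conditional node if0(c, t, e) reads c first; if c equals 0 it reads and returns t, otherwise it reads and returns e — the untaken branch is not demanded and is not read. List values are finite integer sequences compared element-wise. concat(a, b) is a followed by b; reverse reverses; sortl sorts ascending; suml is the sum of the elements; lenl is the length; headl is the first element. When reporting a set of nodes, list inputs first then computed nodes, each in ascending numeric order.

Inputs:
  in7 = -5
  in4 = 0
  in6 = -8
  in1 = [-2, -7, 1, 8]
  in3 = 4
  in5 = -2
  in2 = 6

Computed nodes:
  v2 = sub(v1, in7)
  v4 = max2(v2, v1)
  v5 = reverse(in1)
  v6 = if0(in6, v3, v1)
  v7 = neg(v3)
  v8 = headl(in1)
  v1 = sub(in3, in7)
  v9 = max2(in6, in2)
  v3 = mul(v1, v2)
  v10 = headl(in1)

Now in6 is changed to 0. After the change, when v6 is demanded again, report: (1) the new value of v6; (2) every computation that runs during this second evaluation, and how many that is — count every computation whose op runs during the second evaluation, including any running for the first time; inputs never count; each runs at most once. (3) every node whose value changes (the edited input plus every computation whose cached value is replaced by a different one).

Demanding v6 again yields 126.
3 computations run: v2, v3, v6.
The nodes whose values change: in6, v6.
Note the branch switch — v2, v3 had no cache and run now for the first time.

First demand of the output computes:
  v1 = sub(4, -5) = 9
  v6 = if0(in6=-8 -> else branch v1) = 9

After the edit, cleaning proceeds:
  v2: had never run; runs now, result 14.
  v3: had never run; runs now, result 126.
  v6: a read changed (in6 -8->0) — executes, giving 126.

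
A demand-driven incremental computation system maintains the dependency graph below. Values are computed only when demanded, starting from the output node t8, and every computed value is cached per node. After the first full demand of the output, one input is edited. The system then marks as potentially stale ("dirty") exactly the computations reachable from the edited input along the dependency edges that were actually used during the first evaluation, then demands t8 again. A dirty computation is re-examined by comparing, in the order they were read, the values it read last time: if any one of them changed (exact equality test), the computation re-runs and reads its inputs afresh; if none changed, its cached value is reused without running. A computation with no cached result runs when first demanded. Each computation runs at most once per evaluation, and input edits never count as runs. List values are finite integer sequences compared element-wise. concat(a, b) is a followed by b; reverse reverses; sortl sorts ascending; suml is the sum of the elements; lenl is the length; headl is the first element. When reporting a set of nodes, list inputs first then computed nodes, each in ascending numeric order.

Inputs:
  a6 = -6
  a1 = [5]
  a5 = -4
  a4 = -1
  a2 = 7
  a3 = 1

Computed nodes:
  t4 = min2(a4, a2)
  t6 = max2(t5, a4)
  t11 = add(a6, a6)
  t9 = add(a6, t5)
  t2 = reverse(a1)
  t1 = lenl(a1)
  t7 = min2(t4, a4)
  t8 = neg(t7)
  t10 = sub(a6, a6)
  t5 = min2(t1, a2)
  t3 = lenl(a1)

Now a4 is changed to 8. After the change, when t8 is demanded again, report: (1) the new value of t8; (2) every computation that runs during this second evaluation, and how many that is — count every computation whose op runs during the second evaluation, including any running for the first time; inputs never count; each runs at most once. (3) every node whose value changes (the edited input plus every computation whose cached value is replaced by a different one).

First evaluation (everything demanded from the output):
  t4 = min2(-1, 7) = -1
  t7 = min2(-1, -1) = -1
  t8 = neg(-1) = 1

Propagation after the edit:
  t4: runs — a4 -1->8; result 7.
  t7: runs — t4 -1->7; a4 -1->8; result 7.
  t8: runs — t7 -1->7; result -7.

New value of t8: -7.
Computations that run: t4, t7, t8 — 3 in total.
Values that change: a4, t4, t7, t8.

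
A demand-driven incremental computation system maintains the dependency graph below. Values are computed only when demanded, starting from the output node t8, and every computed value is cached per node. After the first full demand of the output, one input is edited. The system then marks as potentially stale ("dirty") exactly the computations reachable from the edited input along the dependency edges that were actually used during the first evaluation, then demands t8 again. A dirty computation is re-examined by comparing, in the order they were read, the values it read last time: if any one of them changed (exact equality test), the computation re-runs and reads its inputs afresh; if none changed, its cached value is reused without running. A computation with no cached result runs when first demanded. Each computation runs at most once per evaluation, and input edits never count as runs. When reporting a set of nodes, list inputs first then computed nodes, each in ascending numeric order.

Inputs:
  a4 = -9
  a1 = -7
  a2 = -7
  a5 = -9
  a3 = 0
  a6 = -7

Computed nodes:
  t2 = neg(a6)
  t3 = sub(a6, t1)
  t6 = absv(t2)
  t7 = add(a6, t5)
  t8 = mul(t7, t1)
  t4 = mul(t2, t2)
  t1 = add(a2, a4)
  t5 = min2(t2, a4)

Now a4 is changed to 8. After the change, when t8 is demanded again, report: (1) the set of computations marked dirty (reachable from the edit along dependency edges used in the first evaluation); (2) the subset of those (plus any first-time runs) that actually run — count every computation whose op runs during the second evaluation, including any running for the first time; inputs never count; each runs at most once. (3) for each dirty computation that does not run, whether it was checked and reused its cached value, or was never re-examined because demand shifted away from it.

First evaluation (everything demanded from the output):
  t1 = add(-7, -9) = -16
  t2 = neg(-7) = 7
  t5 = min2(7, -9) = -9
  t7 = add(-7, -9) = -16
  t8 = mul(-16, -16) = 256

Propagation after the edit:
  t1: runs — a4 -9->8; result 1.
  t5: runs — a4 -9->8; result 7.
  t7: runs — t5 -9->7; result 0.
  t8: runs — t7 -16->0; t1 -16->1; result 0.

Marked dirty: t1, t5, t7, t8.
Computations that run: t1, t5, t7, t8 — 4 in total.
Every dirty computation ran.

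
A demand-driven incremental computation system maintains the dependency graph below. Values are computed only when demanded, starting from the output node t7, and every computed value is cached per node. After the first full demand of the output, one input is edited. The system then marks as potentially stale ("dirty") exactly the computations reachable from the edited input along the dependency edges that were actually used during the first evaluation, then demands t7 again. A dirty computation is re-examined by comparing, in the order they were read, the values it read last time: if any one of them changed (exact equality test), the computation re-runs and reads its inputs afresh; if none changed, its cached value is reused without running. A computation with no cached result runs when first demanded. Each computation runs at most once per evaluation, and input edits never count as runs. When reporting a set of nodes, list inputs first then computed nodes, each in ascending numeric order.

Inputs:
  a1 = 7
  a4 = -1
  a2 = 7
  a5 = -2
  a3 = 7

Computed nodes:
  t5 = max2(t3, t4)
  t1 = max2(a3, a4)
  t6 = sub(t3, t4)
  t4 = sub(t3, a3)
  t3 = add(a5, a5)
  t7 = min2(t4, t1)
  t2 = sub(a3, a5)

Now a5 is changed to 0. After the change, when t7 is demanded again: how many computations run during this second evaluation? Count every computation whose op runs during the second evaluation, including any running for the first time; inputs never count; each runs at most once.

First evaluation (everything demanded from the output):
  t1 = max2(7, -1) = 7
  t3 = add(-2, -2) = -4
  t4 = sub(-4, 7) = -11
  t7 = min2(-11, 7) = -11

Propagation after the edit:
  t3: runs — a5 -2->0; a5 -2->0; result 0.
  t4: runs — t3 -4->0; result -7.
  t7: runs — t4 -11->-7; result -7.

Computations that run: t3, t4, t7 — 3 in total.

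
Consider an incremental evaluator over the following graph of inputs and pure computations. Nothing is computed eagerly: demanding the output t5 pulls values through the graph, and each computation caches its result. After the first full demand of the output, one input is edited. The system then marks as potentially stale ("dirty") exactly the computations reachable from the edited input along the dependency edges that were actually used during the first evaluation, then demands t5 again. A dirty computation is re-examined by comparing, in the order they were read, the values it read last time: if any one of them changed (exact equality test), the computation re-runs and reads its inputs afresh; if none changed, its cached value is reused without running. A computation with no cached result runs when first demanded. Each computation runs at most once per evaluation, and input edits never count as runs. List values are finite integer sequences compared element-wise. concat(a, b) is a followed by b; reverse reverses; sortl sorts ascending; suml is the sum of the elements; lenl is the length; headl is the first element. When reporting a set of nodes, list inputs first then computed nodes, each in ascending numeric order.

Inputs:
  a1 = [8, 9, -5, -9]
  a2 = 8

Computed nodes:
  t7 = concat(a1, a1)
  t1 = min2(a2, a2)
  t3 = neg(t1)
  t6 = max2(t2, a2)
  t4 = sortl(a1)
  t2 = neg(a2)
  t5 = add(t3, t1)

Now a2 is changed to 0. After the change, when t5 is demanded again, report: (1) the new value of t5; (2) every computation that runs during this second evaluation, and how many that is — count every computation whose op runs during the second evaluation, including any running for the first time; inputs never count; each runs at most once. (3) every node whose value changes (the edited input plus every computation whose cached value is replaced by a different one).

t5 now evaluates to 0.
Run set: t1, t3, t5 (3 run).
Changed values: a2, t1, t3.

Initial pass — values computed on the first demand:
  t1 = min2(8, 8) = 8
  t3 = neg(8) = -8
  t5 = add(-8, 8) = 0

Second demand — change propagation:
  t1: re-runs because a2 8->0; a2 8->0; new result 0.
  t3: re-runs because t1 8->0; new result 0.
  t5: re-runs because t3 -8->0; t1 8->0; new result 0 (unchanged).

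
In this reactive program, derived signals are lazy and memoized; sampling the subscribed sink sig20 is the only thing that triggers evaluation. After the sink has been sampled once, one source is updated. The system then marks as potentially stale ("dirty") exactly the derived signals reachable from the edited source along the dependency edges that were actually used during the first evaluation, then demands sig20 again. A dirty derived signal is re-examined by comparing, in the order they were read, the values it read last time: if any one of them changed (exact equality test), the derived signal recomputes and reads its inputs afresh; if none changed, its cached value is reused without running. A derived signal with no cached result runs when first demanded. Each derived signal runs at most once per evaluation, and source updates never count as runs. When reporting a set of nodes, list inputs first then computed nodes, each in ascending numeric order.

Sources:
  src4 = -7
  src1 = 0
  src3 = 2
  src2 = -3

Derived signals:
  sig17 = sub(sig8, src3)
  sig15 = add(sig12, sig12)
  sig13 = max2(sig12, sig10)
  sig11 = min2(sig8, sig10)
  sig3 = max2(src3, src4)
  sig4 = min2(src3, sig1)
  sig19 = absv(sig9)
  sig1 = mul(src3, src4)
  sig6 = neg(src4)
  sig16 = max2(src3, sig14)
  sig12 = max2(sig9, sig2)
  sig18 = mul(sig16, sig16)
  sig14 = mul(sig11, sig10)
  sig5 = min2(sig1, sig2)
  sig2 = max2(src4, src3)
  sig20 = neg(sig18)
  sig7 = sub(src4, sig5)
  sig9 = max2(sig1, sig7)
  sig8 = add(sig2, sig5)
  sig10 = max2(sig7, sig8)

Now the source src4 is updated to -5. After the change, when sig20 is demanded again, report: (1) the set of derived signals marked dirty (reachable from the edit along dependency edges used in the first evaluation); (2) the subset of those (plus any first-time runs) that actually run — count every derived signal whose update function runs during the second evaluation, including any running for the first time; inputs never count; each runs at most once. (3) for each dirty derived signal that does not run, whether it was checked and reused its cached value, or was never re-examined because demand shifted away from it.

The edit dirties: sig1, sig2, sig5, sig7, sig8, sig10, sig11, sig14, sig16, sig18, sig20.
9 derived signals run: sig1, sig2, sig5, sig7, sig8, sig10, sig11, sig14, sig16.
Cache hits after checking: sig18, sig20.
Note where the cutoff bites: sig18 is checked, finds nothing changed, and keeps its cache.

First demand of the output computes:
  sig1 = mul(2, -7) = -14
  sig2 = max2(-7, 2) = 2
  sig5 = min2(-14, 2) = -14
  sig7 = sub(-7, -14) = 7
  sig8 = add(2, -14) = -12
  sig10 = max2(7, -12) = 7
  sig11 = min2(-12, 7) = -12
  sig14 = mul(-12, 7) = -84
  sig16 = max2(2, -84) = 2
  sig18 = mul(2, 2) = 4
  sig20 = neg(4) = -4

After the edit, cleaning proceeds:
  sig1: a read changed (src4 -7->-5) — executes, giving -10.
  sig2: a read changed (src4 -7->-5) — executes, giving 2 — identical to its old value.
  sig5: a read changed (sig1 -14->-10) — executes, giving -10.
  sig7: a read changed (src4 -7->-5; sig5 -14->-10) — executes, giving 5.
  sig8: a read changed (sig5 -14->-10) — executes, giving -8.
  sig10: a read changed (sig7 7->5; sig8 -12->-8) — executes, giving 5.
  sig11: a read changed (sig8 -12->-8; sig10 7->5) — executes, giving -8.
  sig14: a read changed (sig11 -12->-8; sig10 7->5) — executes, giving -40.
  sig16: a read changed (sig14 -84->-40) — executes, giving 2 — identical to its old value.
  sig18: dirty, but its reads are unchanged (sig16 unchanged, sig16 unchanged); cached 4 stands.
  sig20: dirty, but its reads are unchanged (sig18 unchanged); cached -4 stands.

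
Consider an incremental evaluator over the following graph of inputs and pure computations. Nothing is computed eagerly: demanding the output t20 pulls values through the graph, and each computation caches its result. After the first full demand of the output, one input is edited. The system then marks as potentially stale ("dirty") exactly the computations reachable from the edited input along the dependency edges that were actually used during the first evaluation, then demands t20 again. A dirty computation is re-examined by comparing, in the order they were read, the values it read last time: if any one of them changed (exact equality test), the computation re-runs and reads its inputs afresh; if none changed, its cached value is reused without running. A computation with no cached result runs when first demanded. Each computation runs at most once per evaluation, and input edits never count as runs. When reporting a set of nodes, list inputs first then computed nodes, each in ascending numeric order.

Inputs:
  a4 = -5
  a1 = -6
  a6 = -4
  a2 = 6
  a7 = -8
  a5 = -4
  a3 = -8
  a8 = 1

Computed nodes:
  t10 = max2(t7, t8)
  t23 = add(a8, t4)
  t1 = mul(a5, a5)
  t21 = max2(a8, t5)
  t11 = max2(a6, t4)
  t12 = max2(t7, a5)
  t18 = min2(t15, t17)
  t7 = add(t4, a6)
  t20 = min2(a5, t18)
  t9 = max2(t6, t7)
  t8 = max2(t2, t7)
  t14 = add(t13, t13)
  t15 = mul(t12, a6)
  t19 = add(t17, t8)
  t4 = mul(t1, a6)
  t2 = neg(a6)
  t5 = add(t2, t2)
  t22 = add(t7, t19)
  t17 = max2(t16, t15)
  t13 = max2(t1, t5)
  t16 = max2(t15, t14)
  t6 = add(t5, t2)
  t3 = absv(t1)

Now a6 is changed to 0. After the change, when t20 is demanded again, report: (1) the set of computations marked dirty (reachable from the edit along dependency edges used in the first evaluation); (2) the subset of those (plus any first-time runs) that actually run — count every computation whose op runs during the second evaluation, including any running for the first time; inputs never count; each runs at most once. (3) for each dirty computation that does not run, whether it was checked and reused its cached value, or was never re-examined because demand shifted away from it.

Initial pass — values computed on the first demand:
  t1 = mul(-4, -4) = 16
  t2 = neg(-4) = 4
  t4 = mul(16, -4) = -64
  t5 = add(4, 4) = 8
  t7 = add(-64, -4) = -68
  t12 = max2(-68, -4) = -4
  t13 = max2(16, 8) = 16
  t14 = add(16, 16) = 32
  t15 = mul(-4, -4) = 16
  t16 = max2(16, 32) = 32
  t17 = max2(32, 16) = 32
  t18 = min2(16, 32) = 16
  t20 = min2(-4, 16) = -4

Second demand — change propagation:
  t2: re-runs because a6 -4->0; new result 0.
  t4: re-runs because a6 -4->0; new result 0.
  t5: re-runs because t2 4->0; t2 4->0; new result 0.
  t7: re-runs because t4 -64->0; a6 -4->0; new result 0.
  t12: re-runs because t7 -68->0; new result 0.
  t13: re-runs because t5 8->0; new result 16 (unchanged).
  t14: re-examined; everything it read last time is the same (t13 unchanged, t13 unchanged) — cache 32 kept, no run.
  t15: re-runs because t12 -4->0; a6 -4->0; new result 0.
  t16: re-runs because t15 16->0; new result 32 (unchanged).
  t17: re-runs because t15 16->0; new result 32 (unchanged).
  t18: re-runs because t15 16->0; new result 0.
  t20: re-runs because t18 16->0; new result -4 (unchanged).

The important point: at t14 every value read last time is unchanged, so the dirty flag clears without a run.

Dirty set: t2, t4, t5, t7, t12, t13, t14, t15, t16, t17, t18, t20.
Run set: t2, t4, t5, t7, t12, t13, t15, t16, t17, t18, t20 (11 run).
Re-examined without running (cache reused): t14.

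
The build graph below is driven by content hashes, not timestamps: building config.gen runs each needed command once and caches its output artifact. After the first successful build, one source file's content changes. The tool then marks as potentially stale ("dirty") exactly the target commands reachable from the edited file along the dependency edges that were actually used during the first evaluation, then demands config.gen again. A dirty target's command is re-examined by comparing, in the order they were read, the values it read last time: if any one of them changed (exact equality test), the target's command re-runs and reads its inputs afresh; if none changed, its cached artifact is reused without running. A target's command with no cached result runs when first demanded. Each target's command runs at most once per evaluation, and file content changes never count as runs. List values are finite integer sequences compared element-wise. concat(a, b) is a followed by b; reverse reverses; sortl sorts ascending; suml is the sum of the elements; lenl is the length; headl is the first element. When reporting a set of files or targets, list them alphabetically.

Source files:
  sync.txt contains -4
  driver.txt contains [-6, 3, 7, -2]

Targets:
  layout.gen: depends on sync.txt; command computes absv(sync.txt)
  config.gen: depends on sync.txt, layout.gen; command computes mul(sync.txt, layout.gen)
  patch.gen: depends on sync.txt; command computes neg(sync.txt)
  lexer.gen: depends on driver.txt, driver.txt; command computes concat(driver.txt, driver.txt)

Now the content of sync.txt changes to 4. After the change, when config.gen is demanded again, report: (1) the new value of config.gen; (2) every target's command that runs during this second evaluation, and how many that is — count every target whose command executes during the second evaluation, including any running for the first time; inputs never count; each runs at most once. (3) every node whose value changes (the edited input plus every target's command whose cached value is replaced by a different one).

Initial pass — values computed on the first demand:
  layout.gen = absv(-4) = 4
  config.gen = mul(-4, 4) = -16

Second demand — change propagation:
  layout.gen: re-runs because sync.txt -4->4; new result 4 (unchanged).
  config.gen: re-runs because sync.txt -4->4; new result 16.

config.gen now evaluates to 16.
Run set: config.gen, layout.gen (2 run).
Changed values: config.gen, sync.txt.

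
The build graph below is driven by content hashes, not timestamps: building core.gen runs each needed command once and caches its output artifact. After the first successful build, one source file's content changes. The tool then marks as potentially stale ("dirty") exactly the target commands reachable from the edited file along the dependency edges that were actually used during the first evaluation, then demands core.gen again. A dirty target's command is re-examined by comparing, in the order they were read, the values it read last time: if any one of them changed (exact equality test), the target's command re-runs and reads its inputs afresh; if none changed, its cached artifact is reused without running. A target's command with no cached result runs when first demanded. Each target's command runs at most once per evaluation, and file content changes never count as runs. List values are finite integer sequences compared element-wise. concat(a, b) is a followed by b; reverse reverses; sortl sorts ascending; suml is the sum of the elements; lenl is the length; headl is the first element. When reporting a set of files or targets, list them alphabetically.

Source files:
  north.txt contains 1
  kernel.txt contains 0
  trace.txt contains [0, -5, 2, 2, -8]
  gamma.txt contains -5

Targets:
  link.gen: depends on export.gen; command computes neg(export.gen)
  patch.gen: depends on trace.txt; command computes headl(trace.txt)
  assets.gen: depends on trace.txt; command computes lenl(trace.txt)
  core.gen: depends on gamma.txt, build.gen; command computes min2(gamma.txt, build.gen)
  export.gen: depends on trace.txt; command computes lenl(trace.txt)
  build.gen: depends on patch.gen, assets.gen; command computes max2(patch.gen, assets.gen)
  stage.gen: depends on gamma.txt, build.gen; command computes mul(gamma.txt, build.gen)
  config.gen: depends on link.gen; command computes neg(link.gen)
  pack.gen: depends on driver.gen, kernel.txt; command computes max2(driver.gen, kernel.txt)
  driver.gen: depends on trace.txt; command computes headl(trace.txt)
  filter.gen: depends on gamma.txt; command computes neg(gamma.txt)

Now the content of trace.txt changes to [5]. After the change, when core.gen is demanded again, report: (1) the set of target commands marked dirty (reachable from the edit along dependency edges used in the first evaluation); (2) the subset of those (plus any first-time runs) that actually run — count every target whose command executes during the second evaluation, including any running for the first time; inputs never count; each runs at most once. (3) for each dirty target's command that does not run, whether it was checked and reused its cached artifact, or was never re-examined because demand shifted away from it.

Dirty set: assets.gen, build.gen, core.gen, patch.gen.
Run set: assets.gen, build.gen, patch.gen (3 run).
Re-examined without running (cache reused): core.gen.
The important point: build.gen recomputes to an identical value, and the output ends up unchanged.

Initial pass — values computed on the first demand:
  assets.gen = lenl([0, -5, 2, 2, -8]) = 5
  patch.gen = headl([0, -5, 2, 2, -8]) = 0
  build.gen = max2(0, 5) = 5
  core.gen = min2(-5, 5) = -5

Second demand — change propagation:
  assets.gen: re-runs because trace.txt [0, -5, 2, 2, -8]->[5]; new result 1.
  patch.gen: re-runs because trace.txt [0, -5, 2, 2, -8]->[5]; new result 5.
  build.gen: re-runs because patch.gen 0->5; assets.gen 5->1; new result 5 (unchanged).
  core.gen: re-examined; everything it read last time is the same (gamma.txt unchanged, build.gen unchanged) — cache -5 kept, no run.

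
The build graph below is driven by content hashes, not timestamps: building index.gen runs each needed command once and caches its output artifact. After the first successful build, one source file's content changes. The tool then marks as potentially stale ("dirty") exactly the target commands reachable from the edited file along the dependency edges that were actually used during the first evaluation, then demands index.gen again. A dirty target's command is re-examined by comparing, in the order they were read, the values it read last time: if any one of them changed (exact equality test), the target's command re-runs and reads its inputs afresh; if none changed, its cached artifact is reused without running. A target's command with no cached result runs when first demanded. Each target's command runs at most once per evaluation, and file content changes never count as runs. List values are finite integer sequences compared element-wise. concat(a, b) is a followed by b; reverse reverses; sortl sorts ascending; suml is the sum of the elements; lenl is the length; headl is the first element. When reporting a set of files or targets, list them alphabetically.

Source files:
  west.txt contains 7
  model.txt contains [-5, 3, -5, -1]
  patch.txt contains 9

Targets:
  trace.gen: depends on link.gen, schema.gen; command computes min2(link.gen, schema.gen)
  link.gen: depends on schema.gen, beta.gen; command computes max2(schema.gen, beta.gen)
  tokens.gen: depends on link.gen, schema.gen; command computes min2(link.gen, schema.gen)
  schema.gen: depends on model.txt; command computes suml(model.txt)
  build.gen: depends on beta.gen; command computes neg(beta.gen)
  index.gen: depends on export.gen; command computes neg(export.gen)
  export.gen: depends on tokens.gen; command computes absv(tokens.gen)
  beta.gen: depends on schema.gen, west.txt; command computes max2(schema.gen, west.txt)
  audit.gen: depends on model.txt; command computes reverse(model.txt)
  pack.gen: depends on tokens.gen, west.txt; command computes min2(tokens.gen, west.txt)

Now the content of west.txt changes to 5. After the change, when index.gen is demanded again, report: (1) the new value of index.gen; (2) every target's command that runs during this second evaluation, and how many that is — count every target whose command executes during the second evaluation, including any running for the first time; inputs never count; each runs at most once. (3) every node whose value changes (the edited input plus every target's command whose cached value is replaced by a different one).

index.gen now evaluates to -8.
Run set: beta.gen, link.gen, tokens.gen (3 run).
Changed values: beta.gen, link.gen, west.txt.
The important point: tokens.gen recomputes to an identical value, and the output ends up unchanged.

Initial pass — values computed on the first demand:
  schema.gen = suml([-5, 3, -5, -1]) = -8
  beta.gen = max2(-8, 7) = 7
  link.gen = max2(-8, 7) = 7
  tokens.gen = min2(7, -8) = -8
  export.gen = absv(-8) = 8
  index.gen = neg(8) = -8

Second demand — change propagation:
  beta.gen: re-runs because west.txt 7->5; new result 5.
  link.gen: re-runs because beta.gen 7->5; new result 5.
  tokens.gen: re-runs because link.gen 7->5; new result -8 (unchanged).
  export.gen: re-examined; everything it read last time is the same (tokens.gen unchanged) — cache 8 kept, no run.
  index.gen: re-examined; everything it read last time is the same (export.gen unchanged) — cache -8 kept, no run.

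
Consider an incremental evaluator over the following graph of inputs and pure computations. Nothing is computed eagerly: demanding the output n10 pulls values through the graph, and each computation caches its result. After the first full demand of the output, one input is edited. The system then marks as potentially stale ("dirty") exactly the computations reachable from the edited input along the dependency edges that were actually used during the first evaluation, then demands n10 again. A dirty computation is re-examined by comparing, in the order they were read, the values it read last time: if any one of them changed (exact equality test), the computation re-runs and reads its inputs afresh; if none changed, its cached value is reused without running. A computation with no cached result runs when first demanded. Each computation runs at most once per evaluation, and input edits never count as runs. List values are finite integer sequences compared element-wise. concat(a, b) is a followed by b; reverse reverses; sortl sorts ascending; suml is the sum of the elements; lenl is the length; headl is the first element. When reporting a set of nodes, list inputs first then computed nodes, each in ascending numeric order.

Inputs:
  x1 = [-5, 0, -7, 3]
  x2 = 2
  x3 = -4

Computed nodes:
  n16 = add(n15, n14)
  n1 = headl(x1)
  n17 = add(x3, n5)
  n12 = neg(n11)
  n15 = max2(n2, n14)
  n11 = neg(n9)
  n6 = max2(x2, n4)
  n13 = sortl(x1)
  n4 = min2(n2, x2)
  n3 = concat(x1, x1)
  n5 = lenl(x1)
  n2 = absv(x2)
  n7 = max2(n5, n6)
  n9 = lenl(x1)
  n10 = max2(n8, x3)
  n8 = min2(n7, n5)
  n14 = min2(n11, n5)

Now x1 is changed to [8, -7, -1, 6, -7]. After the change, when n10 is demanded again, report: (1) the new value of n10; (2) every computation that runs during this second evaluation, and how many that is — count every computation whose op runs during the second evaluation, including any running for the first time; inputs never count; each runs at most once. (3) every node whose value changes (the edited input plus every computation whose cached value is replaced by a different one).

n10 now evaluates to 5.
Run set: n5, n7, n8, n10 (4 run).
Changed values: x1, n5, n7, n8, n10.

Initial pass — values computed on the first demand:
  n2 = absv(2) = 2
  n4 = min2(2, 2) = 2
  n5 = lenl([-5, 0, -7, 3]) = 4
  n6 = max2(2, 2) = 2
  n7 = max2(4, 2) = 4
  n8 = min2(4, 4) = 4
  n10 = max2(4, -4) = 4

Second demand — change propagation:
  n5: re-runs because x1 [-5, 0, -7, 3]->[8, -7, -1, 6, -7]; new result 5.
  n7: re-runs because n5 4->5; new result 5.
  n8: re-runs because n7 4->5; n5 4->5; new result 5.
  n10: re-runs because n8 4->5; new result 5.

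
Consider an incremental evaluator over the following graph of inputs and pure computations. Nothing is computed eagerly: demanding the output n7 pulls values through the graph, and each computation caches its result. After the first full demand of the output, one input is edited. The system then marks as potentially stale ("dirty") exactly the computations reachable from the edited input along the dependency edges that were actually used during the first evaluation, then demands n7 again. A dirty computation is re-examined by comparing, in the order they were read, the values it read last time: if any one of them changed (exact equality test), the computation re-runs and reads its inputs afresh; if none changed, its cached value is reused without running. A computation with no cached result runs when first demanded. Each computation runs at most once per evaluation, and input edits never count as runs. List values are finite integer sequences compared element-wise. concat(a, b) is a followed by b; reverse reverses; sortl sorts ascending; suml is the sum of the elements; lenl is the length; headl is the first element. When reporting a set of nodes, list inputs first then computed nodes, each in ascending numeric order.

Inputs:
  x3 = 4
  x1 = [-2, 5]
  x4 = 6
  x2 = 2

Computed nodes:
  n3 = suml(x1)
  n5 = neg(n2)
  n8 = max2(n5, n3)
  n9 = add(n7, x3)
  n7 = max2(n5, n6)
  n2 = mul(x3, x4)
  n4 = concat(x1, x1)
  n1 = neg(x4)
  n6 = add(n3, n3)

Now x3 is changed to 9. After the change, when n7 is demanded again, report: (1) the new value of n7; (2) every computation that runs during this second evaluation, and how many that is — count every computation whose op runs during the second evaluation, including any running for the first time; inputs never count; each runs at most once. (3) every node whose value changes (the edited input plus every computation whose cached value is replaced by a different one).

n7 now evaluates to 6.
Run set: n2, n5, n7 (3 run).
Changed values: x3, n2, n5.

Initial pass — values computed on the first demand:
  n2 = mul(4, 6) = 24
  n3 = suml([-2, 5]) = 3
  n5 = neg(24) = -24
  n6 = add(3, 3) = 6
  n7 = max2(-24, 6) = 6

Second demand — change propagation:
  n2: re-runs because x3 4->9; new result 54.
  n5: re-runs because n2 24->54; new result -54.
  n7: re-runs because n5 -24->-54; new result 6 (unchanged).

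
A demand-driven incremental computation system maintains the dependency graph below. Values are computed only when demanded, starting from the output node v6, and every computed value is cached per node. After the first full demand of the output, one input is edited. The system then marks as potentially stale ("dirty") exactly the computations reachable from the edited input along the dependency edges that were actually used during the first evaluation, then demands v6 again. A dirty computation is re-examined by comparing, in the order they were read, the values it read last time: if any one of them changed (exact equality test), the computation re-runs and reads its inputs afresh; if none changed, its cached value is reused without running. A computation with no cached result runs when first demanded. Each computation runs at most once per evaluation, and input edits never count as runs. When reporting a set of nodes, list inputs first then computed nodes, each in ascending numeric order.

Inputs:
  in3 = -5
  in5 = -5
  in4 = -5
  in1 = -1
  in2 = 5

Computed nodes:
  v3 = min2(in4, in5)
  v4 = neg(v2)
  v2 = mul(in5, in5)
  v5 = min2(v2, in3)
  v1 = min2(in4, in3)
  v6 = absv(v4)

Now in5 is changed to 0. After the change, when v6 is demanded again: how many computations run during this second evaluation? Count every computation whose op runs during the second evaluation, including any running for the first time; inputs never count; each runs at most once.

First evaluation (everything demanded from the output):
  v2 = mul(-5, -5) = 25
  v4 = neg(25) = -25
  v6 = absv(-25) = 25

Propagation after the edit:
  v2: runs — in5 -5->0; in5 -5->0; result 0.
  v4: runs — v2 25->0; result 0.
  v6: runs — v4 -25->0; result 0.

Computations that run: v2, v4, v6 — 3 in total.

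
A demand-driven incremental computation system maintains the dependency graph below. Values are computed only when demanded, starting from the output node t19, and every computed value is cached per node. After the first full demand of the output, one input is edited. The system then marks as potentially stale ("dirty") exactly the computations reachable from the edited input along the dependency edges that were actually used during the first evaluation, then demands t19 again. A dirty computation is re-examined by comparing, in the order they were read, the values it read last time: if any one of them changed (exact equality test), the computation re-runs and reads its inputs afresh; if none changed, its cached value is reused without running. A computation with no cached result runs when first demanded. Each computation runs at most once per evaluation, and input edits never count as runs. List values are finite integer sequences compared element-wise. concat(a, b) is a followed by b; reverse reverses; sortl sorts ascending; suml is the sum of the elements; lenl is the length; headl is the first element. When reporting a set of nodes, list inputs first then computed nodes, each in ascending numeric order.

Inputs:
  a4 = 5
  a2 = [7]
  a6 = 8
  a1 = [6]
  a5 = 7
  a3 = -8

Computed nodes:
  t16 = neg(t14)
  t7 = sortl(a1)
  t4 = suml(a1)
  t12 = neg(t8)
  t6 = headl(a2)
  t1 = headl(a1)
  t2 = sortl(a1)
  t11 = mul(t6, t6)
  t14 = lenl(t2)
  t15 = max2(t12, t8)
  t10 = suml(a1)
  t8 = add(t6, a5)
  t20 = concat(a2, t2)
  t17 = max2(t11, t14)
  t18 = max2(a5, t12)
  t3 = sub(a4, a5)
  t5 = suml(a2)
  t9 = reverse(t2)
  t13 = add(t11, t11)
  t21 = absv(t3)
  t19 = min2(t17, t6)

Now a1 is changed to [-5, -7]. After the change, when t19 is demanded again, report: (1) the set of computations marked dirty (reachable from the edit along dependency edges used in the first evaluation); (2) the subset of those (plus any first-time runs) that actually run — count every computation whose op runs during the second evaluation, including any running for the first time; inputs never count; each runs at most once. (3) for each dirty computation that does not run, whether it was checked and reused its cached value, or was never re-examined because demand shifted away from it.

First evaluation (everything demanded from the output):
  t2 = sortl([6]) = [6]
  t6 = headl([7]) = 7
  t11 = mul(7, 7) = 49
  t14 = lenl([6]) = 1
  t17 = max2(49, 1) = 49
  t19 = min2(49, 7) = 7

Propagation after the edit:
  t2: runs — a1 [6]->[-5, -7]; result [-7, -5].
  t14: runs — t2 [6]->[-7, -5]; result 2.
  t17: runs — t14 1->2; result 49 (same value as before).
  t19: checked — values it read are unchanged (t17 unchanged, t6 unchanged); reused cached 7 without running.

Key observation: the change is absorbed at t17 — it re-runs but produces the same value, and the output's value is unchanged.

Marked dirty: t2, t14, t17, t19.
Computations that run: t2, t14, t17 — 3 in total.
Checked but reused from cache: t19.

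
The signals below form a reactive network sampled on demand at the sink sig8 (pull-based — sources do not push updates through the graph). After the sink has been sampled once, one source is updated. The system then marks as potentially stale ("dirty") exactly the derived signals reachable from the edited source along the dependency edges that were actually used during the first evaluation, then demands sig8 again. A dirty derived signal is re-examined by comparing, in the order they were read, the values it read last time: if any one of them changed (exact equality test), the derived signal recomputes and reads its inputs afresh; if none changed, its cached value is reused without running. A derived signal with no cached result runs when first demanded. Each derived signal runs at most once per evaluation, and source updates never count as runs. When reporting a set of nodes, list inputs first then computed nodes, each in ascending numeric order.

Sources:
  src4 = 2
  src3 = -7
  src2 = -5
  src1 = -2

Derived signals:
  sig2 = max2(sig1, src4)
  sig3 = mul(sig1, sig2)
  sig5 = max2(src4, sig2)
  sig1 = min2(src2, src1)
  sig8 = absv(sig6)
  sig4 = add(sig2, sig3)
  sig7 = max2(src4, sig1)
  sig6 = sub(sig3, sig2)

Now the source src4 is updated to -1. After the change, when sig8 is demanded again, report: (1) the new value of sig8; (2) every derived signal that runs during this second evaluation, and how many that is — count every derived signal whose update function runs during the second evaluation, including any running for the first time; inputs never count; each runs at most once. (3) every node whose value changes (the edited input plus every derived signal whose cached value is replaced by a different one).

Initial pass — values computed on the first demand:
  sig1 = min2(-5, -2) = -5
  sig2 = max2(-5, 2) = 2
  sig3 = mul(-5, 2) = -10
  sig6 = sub(-10, 2) = -12
  sig8 = absv(-12) = 12

Second demand — change propagation:
  sig2: re-runs because src4 2->-1; new result -1.
  sig3: re-runs because sig2 2->-1; new result 5.
  sig6: re-runs because sig3 -10->5; sig2 2->-1; new result 6.
  sig8: re-runs because sig6 -12->6; new result 6.

sig8 now evaluates to 6.
Run set: sig2, sig3, sig6, sig8 (4 run).
Changed values: src4, sig2, sig3, sig6, sig8.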